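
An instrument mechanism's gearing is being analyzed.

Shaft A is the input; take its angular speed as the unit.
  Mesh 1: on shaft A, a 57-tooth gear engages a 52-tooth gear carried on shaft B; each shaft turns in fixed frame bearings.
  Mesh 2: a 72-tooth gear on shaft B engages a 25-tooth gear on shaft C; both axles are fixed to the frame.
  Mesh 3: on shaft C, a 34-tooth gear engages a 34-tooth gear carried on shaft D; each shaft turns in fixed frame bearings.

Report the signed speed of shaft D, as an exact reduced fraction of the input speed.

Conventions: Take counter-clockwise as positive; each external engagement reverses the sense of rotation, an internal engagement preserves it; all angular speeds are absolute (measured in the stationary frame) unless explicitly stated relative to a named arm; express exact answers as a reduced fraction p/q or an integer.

-1026/325

3-mesh fixed-axis compound train (all bearings frame-fixed)
mesh 1 [57T→52T]: |ω|/ω_in = 1×57/52 = 57/52, sense flips to −
mesh 2 [72T→25T]: |ω|/ω_in = (57/52)×72/25 = 1026/325, sense flips to +
mesh 3 [34T→34T]: |ω|/ω_in = (1026/325)×34/34 = 1026/325, sense flips to −
signed output speed (× input speed) = -1026/325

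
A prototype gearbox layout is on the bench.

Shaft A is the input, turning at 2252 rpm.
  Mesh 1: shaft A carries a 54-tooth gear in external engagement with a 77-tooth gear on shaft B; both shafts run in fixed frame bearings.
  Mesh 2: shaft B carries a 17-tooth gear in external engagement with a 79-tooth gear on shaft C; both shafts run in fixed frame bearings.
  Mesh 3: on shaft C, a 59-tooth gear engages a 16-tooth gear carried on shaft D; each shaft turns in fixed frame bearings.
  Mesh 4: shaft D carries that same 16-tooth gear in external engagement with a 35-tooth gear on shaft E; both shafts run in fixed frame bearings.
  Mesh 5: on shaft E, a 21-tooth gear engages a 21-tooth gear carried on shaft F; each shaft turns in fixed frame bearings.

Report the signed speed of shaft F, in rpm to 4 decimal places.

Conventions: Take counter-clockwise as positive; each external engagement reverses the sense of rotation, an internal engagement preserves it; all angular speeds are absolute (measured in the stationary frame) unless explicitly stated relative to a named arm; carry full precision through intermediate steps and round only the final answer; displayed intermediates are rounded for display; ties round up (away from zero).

-572.8979 rpm

topology: fixed-axis compound train — 5 meshes, A→F
mesh 1 [54T→77T]: ω = 2252.0000×54/77 = 1579.3247 rpm, sense flips to −
mesh 2 [17T→79T]: ω = 1579.3247×17/79 = 339.8547 rpm, sense flips to +
mesh 3 [59T→16T]: ω = 339.8547×59/16 = 1253.2141 rpm, sense flips to −
mesh 4 [16T→35T]: ω = 1253.2141×16/35 = 572.8979 rpm, sense flips to +
mesh 5 [21T→21T]: ω = 572.8979×21/21 = 572.8979 rpm, sense flips to −
signed output speed = -572.8979 rpm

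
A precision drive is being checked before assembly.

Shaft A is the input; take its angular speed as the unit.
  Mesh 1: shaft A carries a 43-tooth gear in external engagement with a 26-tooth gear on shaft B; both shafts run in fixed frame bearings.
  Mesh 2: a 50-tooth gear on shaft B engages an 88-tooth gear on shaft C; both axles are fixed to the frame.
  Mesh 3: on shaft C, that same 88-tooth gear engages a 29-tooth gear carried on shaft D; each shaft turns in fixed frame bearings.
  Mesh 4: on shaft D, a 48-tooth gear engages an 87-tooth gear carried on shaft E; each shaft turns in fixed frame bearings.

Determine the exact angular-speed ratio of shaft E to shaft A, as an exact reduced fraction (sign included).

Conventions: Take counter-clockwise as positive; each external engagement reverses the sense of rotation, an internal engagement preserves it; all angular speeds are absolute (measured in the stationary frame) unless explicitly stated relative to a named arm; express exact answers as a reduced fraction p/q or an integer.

class = fixed-axis compound train [4 meshes; 4 ratios multiply, 4 sense flips]
mesh 1 [43T→26T]: running ratio 43/26, sense −
mesh 2 [50T→88T]: running ratio 1075/1144, sense +
mesh 3 [88T→29T]: running ratio 1075/377, sense −
mesh 4 [48T→87T]: running ratio 17200/10933, sense +
ω_out/ω_in = 17200/10933

17200/10933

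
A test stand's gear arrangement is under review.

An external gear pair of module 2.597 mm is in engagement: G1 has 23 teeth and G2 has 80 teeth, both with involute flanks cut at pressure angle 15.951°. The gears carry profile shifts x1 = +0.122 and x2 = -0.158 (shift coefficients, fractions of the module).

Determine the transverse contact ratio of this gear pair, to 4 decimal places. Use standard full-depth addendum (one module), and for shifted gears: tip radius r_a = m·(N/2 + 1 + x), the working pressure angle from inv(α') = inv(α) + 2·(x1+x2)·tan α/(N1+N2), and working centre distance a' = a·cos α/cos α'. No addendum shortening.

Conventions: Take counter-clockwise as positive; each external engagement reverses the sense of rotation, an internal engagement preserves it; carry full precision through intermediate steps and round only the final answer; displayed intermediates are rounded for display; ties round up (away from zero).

1.9236

topology: single-mesh involute geometry — m = 2.597, 23T/80T pair
base radii: r_b1 = 28.715591, r_b2 = 99.880316
tip radii: r_a1 = 32.779334, r_a2 = 106.066674
inv(α') = inv(15.951°) + 2·(+0.122-0.158)·tan α/(23+80) = 0.00722282  ⇒  α' = 15.80956°
a' = a·cos α / cos α' = 133.7455·cos 15.951°/cos 15.80956° = 133.651603
action lengths: √(r_a1²−r_b1²) = 15.808212, √(r_a2²−r_b2²) = 35.694003
base pitch p_b = π·m·cos α = 7.844582
CR = (15.808212 + 35.694003 − 133.651603·sin 15.80956°)/7.844582 = 1.923631
contact ratio ≈ 1.9236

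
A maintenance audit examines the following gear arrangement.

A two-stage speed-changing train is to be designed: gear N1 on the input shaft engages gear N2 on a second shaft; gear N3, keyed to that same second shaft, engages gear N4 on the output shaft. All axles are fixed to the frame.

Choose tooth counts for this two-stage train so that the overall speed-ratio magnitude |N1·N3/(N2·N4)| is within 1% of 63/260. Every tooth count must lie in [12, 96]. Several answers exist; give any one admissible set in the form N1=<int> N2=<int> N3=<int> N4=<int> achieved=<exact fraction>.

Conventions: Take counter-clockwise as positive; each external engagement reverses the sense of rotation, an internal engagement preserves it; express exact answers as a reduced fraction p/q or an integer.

N1=12 N2=13 N3=21 N4=80 achieved=63/260

class = fixed-axis compound train [2-stage, 63/260 wanted]
target = 63/260 in lowest terms: an exact hit needs N1·N3 = k·63 and N2·N4 = k·260 for one integer k, every count in [12, 96]; additionally prefer no 1:1 stage (N1 ≠ N2, N3 ≠ N4)
k = 1…3: no 1:1-free in-range split of k·63 and k·260 into factor pairs; take k = 4
k = 4: N1·N3 = 252 = 12·21, N2·N4 = 1040 = 13·80
achieved = 12·21/(13·80) = 63/260; |achieved − target| = 0 ≤ 63/26000 ✓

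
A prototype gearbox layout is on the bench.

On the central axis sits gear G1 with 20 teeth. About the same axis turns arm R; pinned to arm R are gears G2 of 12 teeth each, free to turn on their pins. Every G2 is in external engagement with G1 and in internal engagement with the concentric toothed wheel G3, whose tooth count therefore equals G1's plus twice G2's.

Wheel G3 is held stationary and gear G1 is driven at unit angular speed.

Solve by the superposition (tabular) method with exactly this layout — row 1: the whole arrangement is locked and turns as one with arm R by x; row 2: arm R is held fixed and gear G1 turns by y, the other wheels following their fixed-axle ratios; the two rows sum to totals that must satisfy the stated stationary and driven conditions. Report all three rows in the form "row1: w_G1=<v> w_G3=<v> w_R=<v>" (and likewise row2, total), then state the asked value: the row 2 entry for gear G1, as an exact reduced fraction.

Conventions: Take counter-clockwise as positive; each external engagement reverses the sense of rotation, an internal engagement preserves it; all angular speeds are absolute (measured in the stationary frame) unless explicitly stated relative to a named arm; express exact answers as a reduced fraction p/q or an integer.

row1: w_G1=5/16 w_G3=5/16 w_R=5/16
row2: w_G1=11/16 w_G3=-5/16 w_R=0
total: w_G1=1 w_G3=0 w_R=5/16
asked value: 11/16

class = planetary set [G3 = 20+2·12 = 44; Willis about the carrier]
superposition row 1 [locked train]: every member turns x
row 2 — arm fixed, fixed-axis ratios: sun y, ring −(20/44)·y, arm 0
boundary: total ω_ring = x − (20/44)·y = 0 and total ω_sun = x + y = 1  ⇒  y = 11/16, x = 5/16
row 2 ring = −(20/44)·11/16 = -5/16
totals (row 1 + row 2): sun 5/16 + 11/16 = 1, ring 5/16 + (-5/16) = 0, arm 5/16 + 0 = 5/16
asked cell (row2, sun) = 11/16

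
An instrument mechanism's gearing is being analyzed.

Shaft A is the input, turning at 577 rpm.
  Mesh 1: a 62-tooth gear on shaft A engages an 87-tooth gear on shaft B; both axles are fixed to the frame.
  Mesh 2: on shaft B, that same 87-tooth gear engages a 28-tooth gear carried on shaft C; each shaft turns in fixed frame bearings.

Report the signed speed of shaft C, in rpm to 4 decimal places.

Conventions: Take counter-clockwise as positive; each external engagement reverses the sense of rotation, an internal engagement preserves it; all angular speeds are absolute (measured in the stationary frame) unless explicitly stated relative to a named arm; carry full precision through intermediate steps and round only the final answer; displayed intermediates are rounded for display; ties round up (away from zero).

+1277.6429 rpm

class = fixed-axis compound train [2 meshes; 2 ratios multiply, 2 sense flips]
mesh 1 [62T→87T]: ω = 577.0000×62/87 = 411.1954 rpm, sense flips to −
mesh 2 [87T→28T]: ω = 411.1954×87/28 = 1277.6429 rpm, sense flips to +
signed output speed = +1277.6429 rpm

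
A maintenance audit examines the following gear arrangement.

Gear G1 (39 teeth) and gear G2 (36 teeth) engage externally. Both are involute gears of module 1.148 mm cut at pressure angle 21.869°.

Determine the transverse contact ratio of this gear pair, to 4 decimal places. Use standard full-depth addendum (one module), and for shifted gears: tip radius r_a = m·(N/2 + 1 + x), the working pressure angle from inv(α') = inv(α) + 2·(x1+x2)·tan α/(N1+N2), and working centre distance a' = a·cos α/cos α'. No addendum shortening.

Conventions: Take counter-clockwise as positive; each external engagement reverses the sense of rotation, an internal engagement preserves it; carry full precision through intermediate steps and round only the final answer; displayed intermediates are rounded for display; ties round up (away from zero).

recognized (one external pair, fixed centres): single-mesh tooth geometry, m = 1.148, N1 = 39, N2 = 36
base radii: r_b1 = 20.775057, r_b2 = 19.176976
tip radii: r_a1 = 23.534000, r_a2 = 21.812000
no profile shift: α' = α, a' = a
action lengths: √(r_a1²−r_b1²) = 11.056499, √(r_a2²−r_b2²) = 10.392639
base pitch p_b = π·m·cos α = 3.347014
CR = (11.056499 + 10.392639 − 43.050000·sin 21.86900°)/3.347014 = 1.617450
contact ratio ≈ 1.6175

1.6175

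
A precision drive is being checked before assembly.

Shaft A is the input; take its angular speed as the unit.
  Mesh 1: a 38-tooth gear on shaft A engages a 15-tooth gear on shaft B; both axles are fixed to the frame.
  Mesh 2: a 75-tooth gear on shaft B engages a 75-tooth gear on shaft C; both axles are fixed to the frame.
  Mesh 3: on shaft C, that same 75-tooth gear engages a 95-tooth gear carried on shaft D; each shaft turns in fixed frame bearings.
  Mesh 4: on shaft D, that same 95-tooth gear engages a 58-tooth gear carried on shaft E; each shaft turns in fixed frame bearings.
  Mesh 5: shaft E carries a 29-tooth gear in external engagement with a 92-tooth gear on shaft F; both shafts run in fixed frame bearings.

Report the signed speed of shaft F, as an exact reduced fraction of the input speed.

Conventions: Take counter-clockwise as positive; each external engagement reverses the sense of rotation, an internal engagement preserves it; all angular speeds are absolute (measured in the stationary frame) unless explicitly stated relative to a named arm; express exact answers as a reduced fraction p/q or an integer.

5-mesh fixed-axis compound train (all bearings frame-fixed)
mesh 1 [38T→15T]: |ω|/ω_in = 1×38/15 = 38/15, sense flips to −
mesh 2 [75T→75T]: |ω|/ω_in = (38/15)×75/75 = 38/15, sense flips to +
mesh 3 [75T→95T]: |ω|/ω_in = (38/15)×75/95 = 2, sense flips to −
mesh 4 [95T→58T]: |ω|/ω_in = 2×95/58 = 95/29, sense flips to +
mesh 5 [29T→92T]: |ω|/ω_in = (95/29)×29/92 = 95/92, sense flips to −
signed output speed (× input speed) = -95/92

-95/92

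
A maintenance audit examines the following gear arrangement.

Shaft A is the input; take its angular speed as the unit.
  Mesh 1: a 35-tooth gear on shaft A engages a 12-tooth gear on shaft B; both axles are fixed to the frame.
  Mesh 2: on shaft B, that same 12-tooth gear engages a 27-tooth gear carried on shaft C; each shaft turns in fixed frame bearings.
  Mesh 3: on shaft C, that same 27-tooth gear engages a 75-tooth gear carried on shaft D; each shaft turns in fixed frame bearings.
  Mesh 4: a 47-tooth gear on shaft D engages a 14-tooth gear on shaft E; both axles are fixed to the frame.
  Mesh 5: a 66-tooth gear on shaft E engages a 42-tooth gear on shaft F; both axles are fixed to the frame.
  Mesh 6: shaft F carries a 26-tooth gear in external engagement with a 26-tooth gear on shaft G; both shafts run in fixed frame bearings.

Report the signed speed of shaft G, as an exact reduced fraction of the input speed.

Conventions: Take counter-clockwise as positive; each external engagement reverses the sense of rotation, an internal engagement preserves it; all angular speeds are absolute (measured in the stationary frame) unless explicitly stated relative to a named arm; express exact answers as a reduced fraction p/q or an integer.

517/210

6-mesh fixed-axis compound train (all bearings frame-fixed)
mesh 1 [35T→12T]: |ω|/ω_in = 1×35/12 = 35/12, sense flips to −
mesh 2 [12T→27T]: |ω|/ω_in = (35/12)×12/27 = 35/27, sense flips to +
mesh 3 [27T→75T]: |ω|/ω_in = (35/27)×27/75 = 7/15, sense flips to −
mesh 4 [47T→14T]: |ω|/ω_in = (7/15)×47/14 = 47/30, sense flips to +
mesh 5 [66T→42T]: |ω|/ω_in = (47/30)×66/42 = 517/210, sense flips to −
mesh 6 [26T→26T]: |ω|/ω_in = (517/210)×26/26 = 517/210, sense flips to +
signed output speed (× input speed) = 517/210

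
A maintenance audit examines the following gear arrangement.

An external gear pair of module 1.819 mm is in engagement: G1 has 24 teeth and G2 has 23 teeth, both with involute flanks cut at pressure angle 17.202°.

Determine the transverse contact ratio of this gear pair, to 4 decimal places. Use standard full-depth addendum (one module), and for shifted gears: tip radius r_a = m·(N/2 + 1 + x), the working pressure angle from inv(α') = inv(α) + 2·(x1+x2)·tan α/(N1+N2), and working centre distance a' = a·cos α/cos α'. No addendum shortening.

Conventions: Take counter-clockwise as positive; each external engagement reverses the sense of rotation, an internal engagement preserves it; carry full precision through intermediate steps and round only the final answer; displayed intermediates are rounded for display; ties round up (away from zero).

class = single-mesh tooth geometry [involute pair 24T × 23T, m = 1.819]
base radii: r_b1 = 20.851591, r_b2 = 19.982774
tip radii: r_a1 = 23.647000, r_a2 = 22.737500
no profile shift: α' = α, a' = a
action lengths: √(r_a1²−r_b1²) = 11.153106, √(r_a2²−r_b2²) = 10.848163
base pitch p_b = π·m·cos α = 5.458934
CR = (11.153106 + 10.848163 − 42.746500·sin 17.20200°)/5.458934 = 1.714503
contact ratio ≈ 1.7145

1.7145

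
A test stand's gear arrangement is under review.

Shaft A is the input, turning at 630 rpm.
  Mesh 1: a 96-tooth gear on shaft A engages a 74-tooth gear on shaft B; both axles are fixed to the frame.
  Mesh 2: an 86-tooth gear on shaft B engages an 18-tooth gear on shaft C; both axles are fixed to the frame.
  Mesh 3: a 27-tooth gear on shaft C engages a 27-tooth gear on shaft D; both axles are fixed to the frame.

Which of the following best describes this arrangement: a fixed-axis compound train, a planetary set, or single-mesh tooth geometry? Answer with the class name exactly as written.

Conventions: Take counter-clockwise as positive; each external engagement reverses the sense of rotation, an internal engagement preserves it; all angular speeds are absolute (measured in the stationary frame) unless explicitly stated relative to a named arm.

topology: fixed-axis compound train — 3 meshes, A→D
classification: fixed-axis compound train

fixed-axis compound train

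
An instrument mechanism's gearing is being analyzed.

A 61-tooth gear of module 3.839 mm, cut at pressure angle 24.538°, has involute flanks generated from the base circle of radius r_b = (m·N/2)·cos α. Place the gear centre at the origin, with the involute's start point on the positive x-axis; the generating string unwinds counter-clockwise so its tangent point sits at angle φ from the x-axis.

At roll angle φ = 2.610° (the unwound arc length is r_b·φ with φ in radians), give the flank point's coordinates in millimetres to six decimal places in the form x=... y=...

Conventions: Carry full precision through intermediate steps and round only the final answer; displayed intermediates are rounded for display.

x=106.625139 y=0.003355

class = single-mesh tooth geometry [base-circle involute, m = 3.839, 61T]
pitch radius r_p = m·N/2 = 3.839·61/2 = 117.089500
base radius r_b = r_p·cos α = 117.089500·cos 24.538° = 106.514683
roll angle φ = 2.610° = 0.04555309 rad
x = r_b·(cos φ + φ·sin φ) = 106.625139
y = r_b·(sin φ − φ·cos φ) = 0.003355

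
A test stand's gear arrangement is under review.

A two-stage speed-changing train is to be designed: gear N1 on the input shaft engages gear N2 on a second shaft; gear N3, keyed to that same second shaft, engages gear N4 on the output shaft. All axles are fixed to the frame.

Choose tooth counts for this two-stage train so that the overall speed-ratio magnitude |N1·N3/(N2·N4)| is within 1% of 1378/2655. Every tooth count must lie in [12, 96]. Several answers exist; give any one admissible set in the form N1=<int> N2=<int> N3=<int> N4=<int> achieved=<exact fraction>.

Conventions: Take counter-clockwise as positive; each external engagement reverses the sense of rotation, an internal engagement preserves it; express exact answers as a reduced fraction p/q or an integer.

design class (target 1378/2655): fixed-axis compound train
target = 1378/2655 in lowest terms: an exact hit needs N1·N3 = k·1378 and N2·N4 = k·2655 for one integer k, every count in [12, 96]; additionally prefer no 1:1 stage (N1 ≠ N2, N3 ≠ N4)
k = 1: N1·N3 = 1378 = 26·53, N2·N4 = 2655 = 45·59
achieved = 26·53/(45·59) = 1378/2655; |achieved − target| = 0 ≤ 689/132750 ✓

N1=26 N2=45 N3=53 N4=59 achieved=1378/2655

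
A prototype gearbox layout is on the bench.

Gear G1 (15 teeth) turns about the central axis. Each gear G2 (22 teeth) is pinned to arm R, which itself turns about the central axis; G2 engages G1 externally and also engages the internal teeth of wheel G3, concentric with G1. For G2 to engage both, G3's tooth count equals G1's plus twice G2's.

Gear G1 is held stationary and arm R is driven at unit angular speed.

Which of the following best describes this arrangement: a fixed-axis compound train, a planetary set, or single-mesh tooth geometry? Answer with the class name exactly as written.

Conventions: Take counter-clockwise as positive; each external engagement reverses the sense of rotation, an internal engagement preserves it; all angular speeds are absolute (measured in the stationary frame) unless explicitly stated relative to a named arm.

planetary set

topology: planetary set — G1 15T / G2 22T / G3 59T, arm = carrier (Willis)
classification: planetary set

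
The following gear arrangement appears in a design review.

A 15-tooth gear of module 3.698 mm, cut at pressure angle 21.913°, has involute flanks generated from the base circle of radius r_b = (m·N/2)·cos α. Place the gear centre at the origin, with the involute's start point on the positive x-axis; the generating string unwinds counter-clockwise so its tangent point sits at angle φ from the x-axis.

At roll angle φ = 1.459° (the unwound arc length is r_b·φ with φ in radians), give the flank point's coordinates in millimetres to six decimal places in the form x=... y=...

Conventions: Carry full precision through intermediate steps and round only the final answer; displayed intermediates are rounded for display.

single-mesh involute tooth geometry (15T wheel at module 3.698)
pitch radius r_p = m·N/2 = 3.698·15/2 = 27.735000
base radius r_b = r_p·cos α = 27.735000·cos 21.913° = 25.731191
roll angle φ = 1.459° = 0.02546435 rad
x = r_b·(cos φ + φ·sin φ) = 25.739532
y = r_b·(sin φ − φ·cos φ) = 0.000142

x=25.739532 y=0.000142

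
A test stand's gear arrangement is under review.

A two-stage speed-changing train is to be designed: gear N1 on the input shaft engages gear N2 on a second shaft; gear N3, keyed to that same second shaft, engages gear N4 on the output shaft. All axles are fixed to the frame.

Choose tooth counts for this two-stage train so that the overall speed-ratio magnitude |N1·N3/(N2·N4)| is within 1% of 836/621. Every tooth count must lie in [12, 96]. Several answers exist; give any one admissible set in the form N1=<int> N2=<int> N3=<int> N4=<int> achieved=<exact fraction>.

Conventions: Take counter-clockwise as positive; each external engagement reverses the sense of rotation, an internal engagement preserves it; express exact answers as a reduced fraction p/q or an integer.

design class (target 836/621): fixed-axis compound train
target = 836/621 in lowest terms: an exact hit needs N1·N3 = k·836 and N2·N4 = k·621 for one integer k, every count in [12, 96]; additionally prefer no 1:1 stage (N1 ≠ N2, N3 ≠ N4)
k = 1: N1·N3 = 836 = 19·44, N2·N4 = 621 = 23·27
achieved = 19·44/(23·27) = 836/621; |achieved − target| = 0 ≤ 209/15525 ✓

N1=19 N2=23 N3=44 N4=27 achieved=836/621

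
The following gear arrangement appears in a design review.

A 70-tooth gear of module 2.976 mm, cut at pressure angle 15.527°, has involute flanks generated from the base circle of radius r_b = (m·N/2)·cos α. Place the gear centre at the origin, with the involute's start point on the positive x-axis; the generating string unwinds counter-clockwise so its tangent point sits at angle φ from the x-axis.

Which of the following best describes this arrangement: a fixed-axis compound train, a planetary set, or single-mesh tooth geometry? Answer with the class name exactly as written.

recognized (one wheel, involute flank): single-mesh tooth geometry, m = 2.976, N = 70
classification: single-mesh tooth geometry

single-mesh tooth geometry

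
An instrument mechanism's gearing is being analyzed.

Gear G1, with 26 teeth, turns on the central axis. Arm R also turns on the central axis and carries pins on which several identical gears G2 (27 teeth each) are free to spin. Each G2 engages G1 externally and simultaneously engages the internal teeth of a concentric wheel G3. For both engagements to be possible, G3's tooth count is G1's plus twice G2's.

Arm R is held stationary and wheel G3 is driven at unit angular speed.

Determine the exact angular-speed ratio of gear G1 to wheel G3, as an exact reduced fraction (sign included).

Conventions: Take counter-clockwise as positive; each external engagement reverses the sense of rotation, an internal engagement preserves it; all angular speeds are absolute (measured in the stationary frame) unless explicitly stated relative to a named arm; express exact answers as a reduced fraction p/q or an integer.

-40/13

planetary set (26T centre, 27T on arm, 80T internal) — Willis relation
ring teeth: 26 + 2·27 = 80
26(ω_sun−ω_arm) = −80(ω_ring−ω_arm),  ω_arm = 0, ω_ring = 1
ω_sun = 0 − (80/26)(1−0) = -40/13
ω_out/ω_in = -40/13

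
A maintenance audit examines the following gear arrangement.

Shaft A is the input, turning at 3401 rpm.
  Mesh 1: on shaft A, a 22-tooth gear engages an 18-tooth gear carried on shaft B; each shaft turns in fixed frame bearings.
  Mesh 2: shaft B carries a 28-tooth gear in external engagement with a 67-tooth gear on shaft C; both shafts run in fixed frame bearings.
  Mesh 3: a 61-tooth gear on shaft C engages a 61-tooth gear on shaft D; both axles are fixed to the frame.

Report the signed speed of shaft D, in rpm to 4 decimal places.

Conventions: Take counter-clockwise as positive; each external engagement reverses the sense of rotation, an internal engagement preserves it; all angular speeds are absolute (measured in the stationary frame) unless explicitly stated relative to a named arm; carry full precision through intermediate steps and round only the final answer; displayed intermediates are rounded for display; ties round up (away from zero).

-1737.1609 rpm

recognized (4 fixed axles, 3 meshes): fixed-axis compound train
mesh 1 [22T→18T]: ω = 3401.0000×22/18 = 4156.7778 rpm, sense flips to −
mesh 2 [28T→67T]: ω = 4156.7778×28/67 = 1737.1609 rpm, sense flips to +
mesh 3 [61T→61T]: ω = 1737.1609×61/61 = 1737.1609 rpm, sense flips to −
signed output speed = -1737.1609 rpm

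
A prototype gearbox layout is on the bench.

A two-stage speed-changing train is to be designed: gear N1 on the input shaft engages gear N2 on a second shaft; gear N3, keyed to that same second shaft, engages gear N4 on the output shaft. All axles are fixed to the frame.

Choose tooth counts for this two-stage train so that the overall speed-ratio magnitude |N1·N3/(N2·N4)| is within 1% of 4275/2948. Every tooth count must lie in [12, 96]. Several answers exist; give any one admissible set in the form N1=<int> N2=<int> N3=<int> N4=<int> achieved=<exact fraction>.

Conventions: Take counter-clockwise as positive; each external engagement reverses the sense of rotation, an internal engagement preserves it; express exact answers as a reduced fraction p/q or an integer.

class = fixed-axis compound train [2-stage, 4275/2948 wanted]
target = 4275/2948 in lowest terms: an exact hit needs N1·N3 = k·4275 and N2·N4 = k·2948 for one integer k, every count in [12, 96]; additionally prefer no 1:1 stage (N1 ≠ N2, N3 ≠ N4)
k = 1: N1·N3 = 4275 = 45·95, N2·N4 = 2948 = 44·67
achieved = 45·95/(44·67) = 4275/2948; |achieved − target| = 0 ≤ 171/11792 ✓

N1=45 N2=44 N3=95 N4=67 achieved=4275/2948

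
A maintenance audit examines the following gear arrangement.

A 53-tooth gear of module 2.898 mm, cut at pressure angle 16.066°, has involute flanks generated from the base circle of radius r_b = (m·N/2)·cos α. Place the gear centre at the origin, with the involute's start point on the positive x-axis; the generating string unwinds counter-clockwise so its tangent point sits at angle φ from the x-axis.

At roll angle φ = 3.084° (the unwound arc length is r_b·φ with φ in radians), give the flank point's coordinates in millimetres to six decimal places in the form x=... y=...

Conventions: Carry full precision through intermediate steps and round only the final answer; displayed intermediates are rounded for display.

topology: single-mesh involute geometry — m = 2.898, N = 53
pitch radius r_p = m·N/2 = 2.898·53/2 = 76.797000
base radius r_b = r_p·cos α = 76.797000·cos 16.066° = 73.797582
roll angle φ = 3.084° = 0.05382595 rad
x = r_b·(cos φ + φ·sin φ) = 73.904409
y = r_b·(sin φ − φ·cos φ) = 0.003835

x=73.904409 y=0.003835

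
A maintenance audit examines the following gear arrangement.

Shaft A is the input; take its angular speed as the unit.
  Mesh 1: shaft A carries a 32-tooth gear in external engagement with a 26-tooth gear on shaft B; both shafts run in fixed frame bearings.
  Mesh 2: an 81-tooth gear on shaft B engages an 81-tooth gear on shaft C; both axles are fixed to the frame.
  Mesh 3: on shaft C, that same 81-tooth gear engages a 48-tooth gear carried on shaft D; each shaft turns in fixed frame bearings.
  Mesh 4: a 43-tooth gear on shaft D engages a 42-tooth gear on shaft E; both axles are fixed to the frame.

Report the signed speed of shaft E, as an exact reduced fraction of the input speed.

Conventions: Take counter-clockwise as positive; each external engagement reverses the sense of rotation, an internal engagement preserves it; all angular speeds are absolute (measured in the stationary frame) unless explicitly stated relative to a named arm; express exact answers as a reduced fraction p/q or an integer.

4-mesh fixed-axis compound train (all bearings frame-fixed)
mesh 1 [32T→26T]: |ω|/ω_in = 1×32/26 = 16/13, sense flips to −
mesh 2 [81T→81T]: |ω|/ω_in = (16/13)×81/81 = 16/13, sense flips to +
mesh 3 [81T→48T]: |ω|/ω_in = (16/13)×81/48 = 27/13, sense flips to −
mesh 4 [43T→42T]: |ω|/ω_in = (27/13)×43/42 = 387/182, sense flips to +
signed output speed (× input speed) = 387/182

387/182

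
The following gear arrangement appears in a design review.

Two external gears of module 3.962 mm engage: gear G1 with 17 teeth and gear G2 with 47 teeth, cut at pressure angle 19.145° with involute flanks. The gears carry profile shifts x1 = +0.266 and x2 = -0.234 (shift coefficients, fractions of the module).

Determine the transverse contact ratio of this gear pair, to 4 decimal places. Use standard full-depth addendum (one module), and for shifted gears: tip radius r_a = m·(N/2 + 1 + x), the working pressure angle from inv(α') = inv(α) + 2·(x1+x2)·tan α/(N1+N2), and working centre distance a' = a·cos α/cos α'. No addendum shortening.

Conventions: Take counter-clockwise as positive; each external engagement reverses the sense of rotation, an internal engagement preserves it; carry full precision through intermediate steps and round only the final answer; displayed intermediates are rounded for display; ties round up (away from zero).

1.6053

recognized (one external pair, fixed centres): single-mesh tooth geometry, m = 3.962, N1 = 17, N2 = 47
base radii: r_b1 = 31.814380, r_b2 = 87.957403
tip radii: r_a1 = 38.692892, r_a2 = 96.141892
inv(α') = inv(19.145°) + 2·(+0.266-0.234)·tan α/(17+47) = 0.01336474  ⇒  α' = 19.30853°
a' = a·cos α / cos α' = 126.7840·cos 19.145°/cos 19.30853° = 126.910264
action lengths: √(r_a1²−r_b1²) = 22.022378, √(r_a2²−r_b2²) = 38.816989
base pitch p_b = π·m·cos α = 11.758567
CR = (22.022378 + 38.816989 − 126.910264·sin 19.30853°)/11.758567 = 1.605286
contact ratio ≈ 1.6053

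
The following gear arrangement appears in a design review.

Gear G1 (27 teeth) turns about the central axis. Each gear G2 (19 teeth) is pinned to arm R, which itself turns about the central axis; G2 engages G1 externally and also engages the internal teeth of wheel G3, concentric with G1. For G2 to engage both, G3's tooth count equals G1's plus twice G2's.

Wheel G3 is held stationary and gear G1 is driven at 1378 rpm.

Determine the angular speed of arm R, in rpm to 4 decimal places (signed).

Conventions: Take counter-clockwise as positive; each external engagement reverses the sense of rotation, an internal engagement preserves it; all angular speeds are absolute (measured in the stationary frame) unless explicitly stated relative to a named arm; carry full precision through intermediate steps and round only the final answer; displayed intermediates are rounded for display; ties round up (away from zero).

topology: planetary set — G1 27T / G2 19T / G3 65T, arm = carrier (Willis)
normalise by the input: solve with ω_sun = 1, then scale by 1378 rpm
ring teeth: 27 + 2·19 = 65
27(ω_sun−ω_arm) = −65(ω_ring−ω_arm),  ω_ring = 0, ω_sun = 1
27(1−ω_arm) = −65(0−ω_arm)  ⇒  92·ω_arm = 27  ⇒  ω_arm = 27/92
scale: ω_arm = 27/92 × 1378 rpm = +404.4130 rpm

+404.4130 rpm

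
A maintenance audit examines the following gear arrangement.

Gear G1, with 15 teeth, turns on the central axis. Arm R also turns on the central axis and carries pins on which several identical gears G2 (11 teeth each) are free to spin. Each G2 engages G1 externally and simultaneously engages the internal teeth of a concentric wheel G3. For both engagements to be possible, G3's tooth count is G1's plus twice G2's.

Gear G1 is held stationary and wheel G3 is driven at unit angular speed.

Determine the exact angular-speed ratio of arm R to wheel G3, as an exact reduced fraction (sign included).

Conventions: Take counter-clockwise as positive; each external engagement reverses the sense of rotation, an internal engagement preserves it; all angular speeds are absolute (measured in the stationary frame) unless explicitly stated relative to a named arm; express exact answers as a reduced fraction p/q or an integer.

recognized (axles ride arm R): planetary set, 15/11/37 teeth
ring teeth: 15 + 2·11 = 37
15(ω_sun−ω_arm) = −37(ω_ring−ω_arm),  ω_sun = 0, ω_ring = 1
15(0−ω_arm) = −37(1−ω_arm)  ⇒  52·ω_arm = 37  ⇒  ω_arm = 37/52
ω_out/ω_in = 37/52

37/52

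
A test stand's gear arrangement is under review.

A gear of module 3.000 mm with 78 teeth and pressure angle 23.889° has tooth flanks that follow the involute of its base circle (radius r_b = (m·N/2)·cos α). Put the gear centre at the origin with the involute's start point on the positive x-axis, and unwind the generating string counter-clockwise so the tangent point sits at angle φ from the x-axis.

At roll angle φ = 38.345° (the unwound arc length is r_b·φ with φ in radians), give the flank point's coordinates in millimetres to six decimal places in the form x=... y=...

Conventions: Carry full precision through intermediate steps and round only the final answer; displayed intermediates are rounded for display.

x=128.317260 y=10.217601

class = single-mesh tooth geometry [base-circle involute, m = 3.000, 78T]
pitch radius r_p = m·N/2 = 3.000·78/2 = 117.000000
base radius r_b = r_p·cos α = 117.000000·cos 23.889° = 106.976811
roll angle φ = 38.345° = 0.66924650 rad
x = r_b·(cos φ + φ·sin φ) = 128.317260
y = r_b·(sin φ − φ·cos φ) = 10.217601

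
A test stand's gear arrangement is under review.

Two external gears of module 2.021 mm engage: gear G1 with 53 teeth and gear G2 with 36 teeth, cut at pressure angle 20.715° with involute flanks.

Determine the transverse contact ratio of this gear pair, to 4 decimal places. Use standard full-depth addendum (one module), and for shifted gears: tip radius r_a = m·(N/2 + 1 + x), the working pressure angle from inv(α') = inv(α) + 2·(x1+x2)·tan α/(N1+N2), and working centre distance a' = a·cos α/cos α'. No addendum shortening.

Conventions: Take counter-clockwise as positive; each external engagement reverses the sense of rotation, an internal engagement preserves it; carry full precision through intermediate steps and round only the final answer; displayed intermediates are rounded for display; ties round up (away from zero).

recognized (one external pair, fixed centres): single-mesh tooth geometry, m = 2.021, N1 = 53, N2 = 36
base radii: r_b1 = 50.094150, r_b2 = 34.026215
tip radii: r_a1 = 55.577500, r_a2 = 38.399000
no profile shift: α' = α, a' = a
action lengths: √(r_a1²−r_b1²) = 24.071448, √(r_a2²−r_b2²) = 17.796063
base pitch p_b = π·m·cos α = 5.938695
CR = (24.071448 + 17.796063 − 89.934500·sin 20.71500°)/5.938695 = 1.693285
contact ratio ≈ 1.6933

1.6933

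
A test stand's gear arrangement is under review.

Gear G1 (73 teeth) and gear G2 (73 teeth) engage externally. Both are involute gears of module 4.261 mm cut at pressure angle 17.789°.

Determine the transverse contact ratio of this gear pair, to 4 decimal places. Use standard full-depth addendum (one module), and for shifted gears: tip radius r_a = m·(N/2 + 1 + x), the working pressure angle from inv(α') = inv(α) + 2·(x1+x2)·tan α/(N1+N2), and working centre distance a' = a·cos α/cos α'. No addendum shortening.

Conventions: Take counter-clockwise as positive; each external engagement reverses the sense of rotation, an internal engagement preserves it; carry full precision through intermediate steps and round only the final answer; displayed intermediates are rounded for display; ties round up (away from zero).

topology: single-mesh involute geometry — m = 4.261, 73T/73T pair
base radii: r_b1 = 148.090477, r_b2 = 148.090477
tip radii: r_a1 = 159.787500, r_a2 = 159.787500
no profile shift: α' = α, a' = a
action lengths: √(r_a1²−r_b1²) = 60.010464, √(r_a2²−r_b2²) = 60.010464
base pitch p_b = π·m·cos α = 12.746300
CR = (60.010464 + 60.010464 − 311.053000·sin 17.78900°)/12.746300 = 1.960596
contact ratio ≈ 1.9606

1.9606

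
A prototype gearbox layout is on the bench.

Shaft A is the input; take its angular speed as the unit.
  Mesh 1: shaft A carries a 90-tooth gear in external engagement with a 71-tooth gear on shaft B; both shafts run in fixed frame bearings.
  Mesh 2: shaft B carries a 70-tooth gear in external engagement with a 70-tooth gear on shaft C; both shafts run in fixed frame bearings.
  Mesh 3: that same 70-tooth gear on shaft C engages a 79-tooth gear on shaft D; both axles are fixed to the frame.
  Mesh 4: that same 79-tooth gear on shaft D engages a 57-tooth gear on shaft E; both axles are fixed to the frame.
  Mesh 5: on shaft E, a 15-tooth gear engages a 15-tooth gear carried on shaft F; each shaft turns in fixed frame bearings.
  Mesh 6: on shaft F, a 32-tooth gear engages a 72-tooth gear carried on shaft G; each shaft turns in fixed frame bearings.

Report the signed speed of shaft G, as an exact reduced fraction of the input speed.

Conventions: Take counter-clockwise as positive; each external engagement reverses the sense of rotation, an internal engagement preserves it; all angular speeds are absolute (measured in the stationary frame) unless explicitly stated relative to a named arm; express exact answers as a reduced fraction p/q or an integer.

2800/4047

6-mesh fixed-axis compound train (all bearings frame-fixed)
mesh 1 [90T→71T]: |ω|/ω_in = 1×90/71 = 90/71, sense flips to −
mesh 2 [70T→70T]: |ω|/ω_in = (90/71)×70/70 = 90/71, sense flips to +
mesh 3 [70T→79T]: |ω|/ω_in = (90/71)×70/79 = 6300/5609, sense flips to −
mesh 4 [79T→57T]: |ω|/ω_in = (6300/5609)×79/57 = 2100/1349, sense flips to +
mesh 5 [15T→15T]: |ω|/ω_in = (2100/1349)×15/15 = 2100/1349, sense flips to −
mesh 6 [32T→72T]: |ω|/ω_in = (2100/1349)×32/72 = 2800/4047, sense flips to +
signed output speed (× input speed) = 2800/4047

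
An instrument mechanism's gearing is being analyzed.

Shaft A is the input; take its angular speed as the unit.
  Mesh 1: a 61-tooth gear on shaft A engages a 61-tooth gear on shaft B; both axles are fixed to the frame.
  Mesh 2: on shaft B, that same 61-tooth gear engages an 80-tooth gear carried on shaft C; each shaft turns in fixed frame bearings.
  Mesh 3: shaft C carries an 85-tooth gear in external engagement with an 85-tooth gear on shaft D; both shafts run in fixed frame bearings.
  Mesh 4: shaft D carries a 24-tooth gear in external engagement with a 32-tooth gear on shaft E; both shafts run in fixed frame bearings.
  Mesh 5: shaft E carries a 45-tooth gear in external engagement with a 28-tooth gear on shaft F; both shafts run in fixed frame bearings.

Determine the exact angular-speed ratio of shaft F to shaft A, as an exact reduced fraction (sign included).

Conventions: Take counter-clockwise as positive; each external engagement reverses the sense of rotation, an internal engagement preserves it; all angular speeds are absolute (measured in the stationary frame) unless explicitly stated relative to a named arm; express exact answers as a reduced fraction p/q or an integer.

class = fixed-axis compound train [5 meshes; 5 ratios multiply, 5 sense flips]
mesh 1 [61T→61T]: running ratio 1, sense −
mesh 2 [61T→80T]: running ratio 61/80, sense +
mesh 3 [85T→85T]: running ratio 61/80, sense −
mesh 4 [24T→32T]: running ratio 183/320, sense +
mesh 5 [45T→28T]: running ratio 1647/1792, sense −
ω_out/ω_in = -1647/1792

-1647/1792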